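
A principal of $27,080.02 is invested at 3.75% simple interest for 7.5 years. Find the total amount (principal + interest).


Total amount formula: A = P(1 + rt) = P + P·r·t
Interest: I = P × r × t = $27,080.02 × 0.0375 × 7.5 = $7,616.26
A = P + I = $27,080.02 + $7,616.26 = $34,696.28

A = P + I = P(1 + rt) = $34,696.28


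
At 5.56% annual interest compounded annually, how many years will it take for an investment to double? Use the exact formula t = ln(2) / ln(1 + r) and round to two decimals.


Doubling condition: (1 + r)^t = 2
Take ln of both sides: t × ln(1 + r) = ln(2)
t = ln(2) / ln(1 + r)
t = 0.693147 / 0.054109
t = 12.81

t = ln(2) / ln(1 + r) = 12.81 years


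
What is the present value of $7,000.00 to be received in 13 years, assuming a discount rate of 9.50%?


Present value formula: PV = FV / (1 + r)^t
PV = $7,000.00 / (1 + 0.095)^13
PV = $7,000.00 / 3.253745
PV = $2,151.37

PV = FV / (1 + r)^t = $2,151.37


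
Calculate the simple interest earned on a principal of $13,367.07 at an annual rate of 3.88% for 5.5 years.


Simple interest formula: I = P × r × t
I = $13,367.07 × 0.0388 × 5.5
I = $2,852.53

I = P × r × t = $2,852.53


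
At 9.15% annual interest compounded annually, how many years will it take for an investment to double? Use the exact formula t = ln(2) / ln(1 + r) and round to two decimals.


Doubling condition: (1 + r)^t = 2
Take ln of both sides: t × ln(1 + r) = ln(2)
t = ln(2) / ln(1 + r)
t = 0.693147 / 0.087553
t = 7.92

t = ln(2) / ln(1 + r) = 7.92 years


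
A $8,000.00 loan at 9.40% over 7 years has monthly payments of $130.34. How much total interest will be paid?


Total paid over the life of the loan = PMT × n.
Total paid = $130.34 × 84 = $10,948.56
Total interest = total paid − principal = $10,948.56 − $8,000.00 = $2,948.56

Total interest = (PMT × n) - PV = $2,948.56


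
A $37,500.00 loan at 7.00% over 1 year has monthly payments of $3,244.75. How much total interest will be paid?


Total paid over the life of the loan = PMT × n.
Total paid = $3,244.75 × 12 = $38,937.00
Total interest = total paid − principal = $38,937.00 − $37,500.00 = $1,437.00

Total interest = (PMT × n) - PV = $1,437.00


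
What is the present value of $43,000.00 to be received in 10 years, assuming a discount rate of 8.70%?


Present value formula: PV = FV / (1 + r)^t
PV = $43,000.00 / (1 + 0.087)^10
PV = $43,000.00 / 2.303008
PV = $18,671.23

PV = FV / (1 + r)^t = $18,671.23


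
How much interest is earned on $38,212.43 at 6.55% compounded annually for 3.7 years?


Compound interest earned = final amount − principal.
A = P(1 + r/n)^(nt) = $38,212.43 × (1 + 0.0655/1)^(1 × 3.7) = $48,322.84
Interest = A − P = $48,322.84 − $38,212.43 = $10,110.41

Interest = A - P = $10,110.41


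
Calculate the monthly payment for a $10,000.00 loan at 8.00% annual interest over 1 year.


Loan payment formula: PMT = PV × r / (1 − (1 + r)^(−n))
Monthly rate r = 0.08/12 ≈ 0.00666667, n = 12 months
Denominator: 1 − (1 + 0.08/12)^(−12) = 0.076639
PMT = $10,000.00 × (0.08/12) / 0.076639
PMT = $869.88 per month

PMT = PV × r / (1-(1+r)^(-n)) = $869.88/month


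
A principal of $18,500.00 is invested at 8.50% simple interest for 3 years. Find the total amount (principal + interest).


Total amount formula: A = P(1 + rt) = P + P·r·t
Interest: I = P × r × t = $18,500.00 × 0.085 × 3 = $4,717.50
A = P + I = $18,500.00 + $4,717.50 = $23,217.50

A = P + I = P(1 + rt) = $23,217.50


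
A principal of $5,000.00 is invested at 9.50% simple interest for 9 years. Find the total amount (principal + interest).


Total amount formula: A = P(1 + rt) = P + P·r·t
Interest: I = P × r × t = $5,000.00 × 0.095 × 9 = $4,275.00
A = P + I = $5,000.00 + $4,275.00 = $9,275.00

A = P + I = P(1 + rt) = $9,275.00


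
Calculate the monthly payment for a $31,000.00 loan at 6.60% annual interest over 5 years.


Loan payment formula: PMT = PV × r / (1 − (1 + r)^(−n))
Monthly rate r = 0.066/12 = 0.0055, n = 60 months
Denominator: 1 − (1 + 0.066/12)^(−60) = 0.280426
PMT = $31,000.00 × (0.066/12) / 0.280426
PMT = $608.00 per month

PMT = PV × r / (1-(1+r)^(-n)) = $608.00/month


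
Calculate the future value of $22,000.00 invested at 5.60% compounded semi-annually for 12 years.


Compound interest formula: A = P(1 + r/n)^(nt)
A = $22,000.00 × (1 + 0.056/2)^(2 × 12)
Growth factor: (1 + 0.056/2)^24 = 1.94014751
A = $22,000.00 × 1.94014751
A = $42,683.25

A = P(1 + r/n)^(nt) = $42,683.25


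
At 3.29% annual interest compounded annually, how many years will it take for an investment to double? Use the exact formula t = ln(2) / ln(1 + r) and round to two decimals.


Doubling condition: (1 + r)^t = 2
Take ln of both sides: t × ln(1 + r) = ln(2)
t = ln(2) / ln(1 + r)
t = 0.693147 / 0.032370
t = 21.41

t = ln(2) / ln(1 + r) = 21.41 years


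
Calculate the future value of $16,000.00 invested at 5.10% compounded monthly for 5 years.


Compound interest formula: A = P(1 + r/n)^(nt)
A = $16,000.00 × (1 + 0.051/12)^(12 × 5)
Growth factor: (1 + 0.051/12)^60 = 1.2897645
A = $16,000.00 × 1.2897645
A = $20,636.23

A = P(1 + r/n)^(nt) = $20,636.23


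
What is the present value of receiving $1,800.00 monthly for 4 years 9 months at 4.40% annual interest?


Present value of an ordinary annuity: PV = PMT × (1 − (1 + r)^(−n)) / r
Monthly rate r = 0.044/12 ≈ 0.00366667, n = 57
PV = $1,800.00 × (1 − (1 + 0.044/12)^(−57)) / (0.044/12)
PV = $1,800.00 × 51.353063
PV = $92,435.51

PV = PMT × (1-(1+r)^(-n))/r = $92,435.51


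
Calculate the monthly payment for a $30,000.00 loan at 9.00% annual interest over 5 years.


Loan payment formula: PMT = PV × r / (1 − (1 + r)^(−n))
Monthly rate r = 0.09/12 = 0.0075, n = 60 months
Denominator: 1 − (1 + 0.09/12)^(−60) = 0.361300
PMT = $30,000.00 × (0.09/12) / 0.361300
PMT = $622.75 per month

PMT = PV × r / (1-(1+r)^(-n)) = $622.75/month


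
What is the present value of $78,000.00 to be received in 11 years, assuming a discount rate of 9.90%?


Present value formula: PV = FV / (1 + r)^t
PV = $78,000.00 / (1 + 0.099)^11
PV = $78,000.00 / 2.824715
PV = $27,613.41

PV = FV / (1 + r)^t = $27,613.41


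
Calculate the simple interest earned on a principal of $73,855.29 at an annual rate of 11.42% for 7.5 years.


Simple interest formula: I = P × r × t
I = $73,855.29 × 0.1142 × 7.5
I = $63,257.06

I = P × r × t = $63,257.06


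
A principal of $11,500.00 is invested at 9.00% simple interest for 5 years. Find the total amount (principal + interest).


Total amount formula: A = P(1 + rt) = P + P·r·t
Interest: I = P × r × t = $11,500.00 × 0.09 × 5 = $5,175.00
A = P + I = $11,500.00 + $5,175.00 = $16,675.00

A = P + I = P(1 + rt) = $16,675.00


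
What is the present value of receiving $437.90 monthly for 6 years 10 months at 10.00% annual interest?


Present value of an ordinary annuity: PV = PMT × (1 − (1 + r)^(−n)) / r
Monthly rate r = 0.1/12 ≈ 0.00833333, n = 82
PV = $437.90 × (1 − (1 + 0.1/12)^(−82)) / (0.1/12)
PV = $437.90 × 59.236462
PV = $25,939.65

PV = PMT × (1-(1+r)^(-n))/r = $25,939.65


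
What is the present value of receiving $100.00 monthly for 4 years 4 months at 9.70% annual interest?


Present value of an ordinary annuity: PV = PMT × (1 − (1 + r)^(−n)) / r
Monthly rate r = 0.097/12 ≈ 0.00808333, n = 52
PV = $100.00 × (1 − (1 + 0.097/12)^(−52)) / (0.097/12)
PV = $100.00 × 42.316868
PV = $4,231.69

PV = PMT × (1-(1+r)^(-n))/r = $4,231.69


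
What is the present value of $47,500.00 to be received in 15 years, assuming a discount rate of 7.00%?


Present value formula: PV = FV / (1 + r)^t
PV = $47,500.00 / (1 + 0.07)^15
PV = $47,500.00 / 2.7590315
PV = $17,216.19

PV = FV / (1 + r)^t = $17,216.19


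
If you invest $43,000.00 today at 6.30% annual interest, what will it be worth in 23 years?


Future value formula: FV = PV × (1 + r)^t
FV = $43,000.00 × (1 + 0.063)^23
FV = $43,000.00 × 4.076290
FV = $175,280.47

FV = PV × (1 + r)^t = $175,280.47


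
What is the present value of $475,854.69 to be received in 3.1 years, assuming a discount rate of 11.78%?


Present value formula: PV = FV / (1 + r)^t
PV = $475,854.69 / (1 + 0.1178)^3.1
PV = $475,854.69 / 1.41230575
PV = $336,934.61

PV = FV / (1 + r)^t = $336,934.61


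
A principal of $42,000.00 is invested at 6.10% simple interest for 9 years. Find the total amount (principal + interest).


Total amount formula: A = P(1 + rt) = P + P·r·t
Interest: I = P × r × t = $42,000.00 × 0.061 × 9 = $23,058.00
A = P + I = $42,000.00 + $23,058.00 = $65,058.00

A = P + I = P(1 + rt) = $65,058.00


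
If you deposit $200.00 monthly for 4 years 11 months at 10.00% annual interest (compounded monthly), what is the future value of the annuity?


Future value of an ordinary annuity: FV = PMT × ((1 + r)^n − 1) / r
Monthly rate r = 0.1/12 ≈ 0.00833333, n = 59
FV = $200.00 × ((1 + 0.1/12)^59 − 1) / (0.1/12)
FV = $200.00 × 75.805361
FV = $15,161.07

FV = PMT × ((1+r)^n - 1)/r = $15,161.07


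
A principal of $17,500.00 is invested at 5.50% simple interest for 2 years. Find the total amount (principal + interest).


Total amount formula: A = P(1 + rt) = P + P·r·t
Interest: I = P × r × t = $17,500.00 × 0.055 × 2 = $1,925.00
A = P + I = $17,500.00 + $1,925.00 = $19,425.00

A = P + I = P(1 + rt) = $19,425.00


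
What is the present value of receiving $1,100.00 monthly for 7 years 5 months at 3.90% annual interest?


Present value of an ordinary annuity: PV = PMT × (1 − (1 + r)^(−n)) / r
Monthly rate r = 0.039/12 = 0.00325, n = 89
PV = $1,100.00 × (1 − (1 + 0.039/12)^(−89)) / (0.039/12)
PV = $1,100.00 × 77.176533
PV = $84,894.19

PV = PMT × (1-(1+r)^(-n))/r = $84,894.19


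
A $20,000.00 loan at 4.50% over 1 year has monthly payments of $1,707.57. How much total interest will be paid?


Total paid over the life of the loan = PMT × n.
Total paid = $1,707.57 × 12 = $20,490.84
Total interest = total paid − principal = $20,490.84 − $20,000.00 = $490.84

Total interest = (PMT × n) - PV = $490.84


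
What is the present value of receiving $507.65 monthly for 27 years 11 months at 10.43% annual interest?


Present value of an ordinary annuity: PV = PMT × (1 − (1 + r)^(−n)) / r
Monthly rate r = 0.1043/12 ≈ 0.00869167, n = 335
PV = $507.65 × (1 − (1 + 0.1043/12)^(−335)) / (0.1043/12)
PV = $507.65 × 108.716634
PV = $55,190.00

PV = PMT × (1-(1+r)^(-n))/r = $55,190.00


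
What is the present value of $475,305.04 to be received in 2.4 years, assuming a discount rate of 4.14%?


Present value formula: PV = FV / (1 + r)^t
PV = $475,305.04 / (1 + 0.0414)^2.4
PV = $475,305.04 / 1.10225525
PV = $431,211.41

PV = FV / (1 + r)^t = $431,211.41


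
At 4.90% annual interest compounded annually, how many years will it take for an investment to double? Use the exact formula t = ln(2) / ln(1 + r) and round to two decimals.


Doubling condition: (1 + r)^t = 2
Take ln of both sides: t × ln(1 + r) = ln(2)
t = ln(2) / ln(1 + r)
t = 0.693147 / 0.047837
t = 14.49

t = ln(2) / ln(1 + r) = 14.49 years


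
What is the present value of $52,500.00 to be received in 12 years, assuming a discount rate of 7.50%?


Present value formula: PV = FV / (1 + r)^t
PV = $52,500.00 / (1 + 0.075)^12
PV = $52,500.00 / 2.381780
PV = $22,042.34

PV = FV / (1 + r)^t = $22,042.34


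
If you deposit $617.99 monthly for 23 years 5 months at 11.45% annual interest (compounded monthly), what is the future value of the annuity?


Future value of an ordinary annuity: FV = PMT × ((1 + r)^n − 1) / r
Monthly rate r = 0.1145/12 ≈ 0.00954167, n = 281
FV = $617.99 × ((1 + 0.1145/12)^281 − 1) / (0.1145/12)
FV = $617.99 × 1406.283648
FV = $869,069.23

FV = PMT × ((1+r)^n - 1)/r = $869,069.23


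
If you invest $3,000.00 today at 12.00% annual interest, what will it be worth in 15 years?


Future value formula: FV = PV × (1 + r)^t
FV = $3,000.00 × (1 + 0.12)^15
FV = $3,000.00 × 5.473566
FV = $16,420.70

FV = PV × (1 + r)^t = $16,420.70


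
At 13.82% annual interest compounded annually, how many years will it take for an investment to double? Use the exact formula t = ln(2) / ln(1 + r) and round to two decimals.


Doubling condition: (1 + r)^t = 2
Take ln of both sides: t × ln(1 + r) = ln(2)
t = ln(2) / ln(1 + r)
t = 0.693147 / 0.129448
t = 5.35

t = ln(2) / ln(1 + r) = 5.35 years


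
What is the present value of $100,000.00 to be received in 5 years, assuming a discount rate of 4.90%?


Present value formula: PV = FV / (1 + r)^t
PV = $100,000.00 / (1 + 0.049)^5
PV = $100,000.00 / 1.2702156
PV = $78,726.79

PV = FV / (1 + r)^t = $78,726.79


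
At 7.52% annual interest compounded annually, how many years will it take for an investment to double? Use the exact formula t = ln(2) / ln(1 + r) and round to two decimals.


Doubling condition: (1 + r)^t = 2
Take ln of both sides: t × ln(1 + r) = ln(2)
t = ln(2) / ln(1 + r)
t = 0.693147 / 0.072507
t = 9.56

t = ln(2) / ln(1 + r) = 9.56 years


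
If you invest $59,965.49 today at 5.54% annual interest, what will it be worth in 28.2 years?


Future value formula: FV = PV × (1 + r)^t
FV = $59,965.49 × (1 + 0.0554)^28.2
FV = $59,965.49 × 4.57469278
FV = $274,323.69

FV = PV × (1 + r)^t = $274,323.69


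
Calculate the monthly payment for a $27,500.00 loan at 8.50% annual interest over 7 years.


Loan payment formula: PMT = PV × r / (1 − (1 + r)^(−n))
Monthly rate r = 0.085/12 ≈ 0.00708333, n = 84 months
Denominator: 1 − (1 + 0.085/12)^(−84) = 0.447279
PMT = $27,500.00 × (0.085/12) / 0.447279
PMT = $435.50 per month

PMT = PV × r / (1-(1+r)^(-n)) = $435.50/month


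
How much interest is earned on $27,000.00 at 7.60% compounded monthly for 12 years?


Compound interest earned = final amount − principal.
A = P(1 + r/n)^(nt) = $27,000.00 × (1 + 0.076/12)^(12 × 12) = $67,017.98
Interest = A − P = $67,017.98 − $27,000.00 = $40,017.98

Interest = A - P = $40,017.98


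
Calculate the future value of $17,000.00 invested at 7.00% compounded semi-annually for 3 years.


Compound interest formula: A = P(1 + r/n)^(nt)
A = $17,000.00 × (1 + 0.07/2)^(2 × 3)
Growth factor: (1 + 0.07/2)^6 = 1.2292553
A = $17,000.00 × 1.2292553
A = $20,897.34

A = P(1 + r/n)^(nt) = $20,897.34


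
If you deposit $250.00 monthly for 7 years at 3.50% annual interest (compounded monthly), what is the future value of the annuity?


Future value of an ordinary annuity: FV = PMT × ((1 + r)^n − 1) / r
Monthly rate r = 0.035/12 ≈ 0.00291667, n = 84
FV = $250.00 × ((1 + 0.035/12)^84 − 1) / (0.035/12)
FV = $250.00 × 95.028273
FV = $23,757.07

FV = PMT × ((1+r)^n - 1)/r = $23,757.07


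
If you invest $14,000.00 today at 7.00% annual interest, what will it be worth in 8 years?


Future value formula: FV = PV × (1 + r)^t
FV = $14,000.00 × (1 + 0.07)^8
FV = $14,000.00 × 1.7181862
FV = $24,054.61

FV = PV × (1 + r)^t = $24,054.61


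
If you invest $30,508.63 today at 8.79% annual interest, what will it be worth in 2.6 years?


Future value formula: FV = PV × (1 + r)^t
FV = $30,508.63 × (1 + 0.0879)^2.6
FV = $30,508.63 × 1.244891
FV = $37,979.92

FV = PV × (1 + r)^t = $37,979.92


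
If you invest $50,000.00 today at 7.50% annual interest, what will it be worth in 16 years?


Future value formula: FV = PV × (1 + r)^t
FV = $50,000.00 × (1 + 0.075)^16
FV = $50,000.00 × 3.1807932
FV = $159,039.66

FV = PV × (1 + r)^t = $159,039.66


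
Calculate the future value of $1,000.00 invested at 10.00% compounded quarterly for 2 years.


Compound interest formula: A = P(1 + r/n)^(nt)
A = $1,000.00 × (1 + 0.1/4)^(4 × 2)
Growth factor: (1 + 0.1/4)^8 = 1.218403
A = $1,000.00 × 1.218403
A = $1,218.40

A = P(1 + r/n)^(nt) = $1,218.40


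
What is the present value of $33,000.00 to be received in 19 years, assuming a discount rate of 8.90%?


Present value formula: PV = FV / (1 + r)^t
PV = $33,000.00 / (1 + 0.089)^19
PV = $33,000.00 / 5.052772
PV = $6,531.07

PV = FV / (1 + r)^t = $6,531.07


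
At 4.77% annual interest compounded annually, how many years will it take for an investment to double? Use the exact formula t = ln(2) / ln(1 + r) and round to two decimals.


Doubling condition: (1 + r)^t = 2
Take ln of both sides: t × ln(1 + r) = ln(2)
t = ln(2) / ln(1 + r)
t = 0.693147 / 0.046597
t = 14.88

t = ln(2) / ln(1 + r) = 14.88 years


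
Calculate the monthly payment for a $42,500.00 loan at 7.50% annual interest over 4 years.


Loan payment formula: PMT = PV × r / (1 − (1 + r)^(−n))
Monthly rate r = 0.075/12 = 0.00625, n = 48 months
Denominator: 1 − (1 + 0.075/12)^(−48) = 0.258490
PMT = $42,500.00 × (0.075/12) / 0.258490
PMT = $1,027.60 per month

PMT = PV × r / (1-(1+r)^(-n)) = $1,027.60/month


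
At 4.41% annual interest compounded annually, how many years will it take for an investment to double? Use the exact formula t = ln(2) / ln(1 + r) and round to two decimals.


Doubling condition: (1 + r)^t = 2
Take ln of both sides: t × ln(1 + r) = ln(2)
t = ln(2) / ln(1 + r)
t = 0.693147 / 0.043155
t = 16.06

t = ln(2) / ln(1 + r) = 16.06 years


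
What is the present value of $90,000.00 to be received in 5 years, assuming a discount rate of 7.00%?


Present value formula: PV = FV / (1 + r)^t
PV = $90,000.00 / (1 + 0.07)^5
PV = $90,000.00 / 1.4025517
PV = $64,168.76

PV = FV / (1 + r)^t = $64,168.76


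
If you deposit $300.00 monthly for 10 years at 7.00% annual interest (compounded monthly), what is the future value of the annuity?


Future value of an ordinary annuity: FV = PMT × ((1 + r)^n − 1) / r
Monthly rate r = 0.07/12 ≈ 0.00583333, n = 120
FV = $300.00 × ((1 + 0.07/12)^120 − 1) / (0.07/12)
FV = $300.00 × 173.084807
FV = $51,925.44

FV = PMT × ((1+r)^n - 1)/r = $51,925.44


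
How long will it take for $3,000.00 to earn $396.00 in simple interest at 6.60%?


Rearrange the simple interest formula for t:
I = P × r × t  ⇒  t = I / (P × r)
t = $396.00 / ($3,000.00 × 0.066)
t = 2

t = I/(P×r) = 2 years


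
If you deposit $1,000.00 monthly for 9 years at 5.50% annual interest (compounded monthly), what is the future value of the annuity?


Future value of an ordinary annuity: FV = PMT × ((1 + r)^n − 1) / r
Monthly rate r = 0.055/12 ≈ 0.00458333, n = 108
FV = $1,000.00 × ((1 + 0.055/12)^108 − 1) / (0.055/12)
FV = $1,000.00 × 139.340512
FV = $139,340.51

FV = PMT × ((1+r)^n - 1)/r = $139,340.51


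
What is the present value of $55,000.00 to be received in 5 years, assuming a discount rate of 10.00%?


Present value formula: PV = FV / (1 + r)^t
PV = $55,000.00 / (1 + 0.1)^5
PV = $55,000.00 / 1.610510
PV = $34,150.67

PV = FV / (1 + r)^t = $34,150.67


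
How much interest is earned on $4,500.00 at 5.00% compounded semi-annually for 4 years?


Compound interest earned = final amount − principal.
A = P(1 + r/n)^(nt) = $4,500.00 × (1 + 0.05/2)^(2 × 4) = $5,482.81
Interest = A − P = $5,482.81 − $4,500.00 = $982.81

Interest = A - P = $982.81


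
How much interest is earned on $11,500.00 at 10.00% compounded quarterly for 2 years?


Compound interest earned = final amount − principal.
A = P(1 + r/n)^(nt) = $11,500.00 × (1 + 0.1/4)^(4 × 2) = $14,011.63
Interest = A − P = $14,011.63 − $11,500.00 = $2,511.63

Interest = A - P = $2,511.63


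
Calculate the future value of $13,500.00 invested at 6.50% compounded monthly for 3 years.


Compound interest formula: A = P(1 + r/n)^(nt)
A = $13,500.00 × (1 + 0.065/12)^(12 × 3)
Growth factor: (1 + 0.065/12)^36 = 1.214672
A = $13,500.00 × 1.214672
A = $16,398.07

A = P(1 + r/n)^(nt) = $16,398.07


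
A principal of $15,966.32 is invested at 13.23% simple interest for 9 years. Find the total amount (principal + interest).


Total amount formula: A = P(1 + rt) = P + P·r·t
Interest: I = P × r × t = $15,966.32 × 0.1323 × 9 = $19,011.10
A = P + I = $15,966.32 + $19,011.10 = $34,977.42

A = P + I = P(1 + rt) = $34,977.42


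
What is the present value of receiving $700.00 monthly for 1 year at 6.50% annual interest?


Present value of an ordinary annuity: PV = PMT × (1 − (1 + r)^(−n)) / r
Monthly rate r = 0.065/12 ≈ 0.00541667, n = 12
PV = $700.00 × (1 − (1 + 0.065/12)^(−12)) / (0.065/12)
PV = $700.00 × 11.587967
PV = $8,111.58

PV = PMT × (1-(1+r)^(-n))/r = $8,111.58


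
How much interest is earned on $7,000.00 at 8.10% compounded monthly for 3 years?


Compound interest earned = final amount − principal.
A = P(1 + r/n)^(nt) = $7,000.00 × (1 + 0.081/12)^(12 × 3) = $8,918.20
Interest = A − P = $8,918.20 − $7,000.00 = $1,918.20

Interest = A - P = $1,918.20


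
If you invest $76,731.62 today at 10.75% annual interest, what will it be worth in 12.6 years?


Future value formula: FV = PV × (1 + r)^t
FV = $76,731.62 × (1 + 0.1075)^12.6
FV = $76,731.62 × 3.6201875
FV = $277,782.85

FV = PV × (1 + r)^t = $277,782.85


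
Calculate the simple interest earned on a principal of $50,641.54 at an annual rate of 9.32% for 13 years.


Simple interest formula: I = P × r × t
I = $50,641.54 × 0.0932 × 13
I = $61,357.29

I = P × r × t = $61,357.29


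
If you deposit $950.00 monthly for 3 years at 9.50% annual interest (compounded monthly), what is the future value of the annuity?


Future value of an ordinary annuity: FV = PMT × ((1 + r)^n − 1) / r
Monthly rate r = 0.095/12 ≈ 0.00791667, n = 36
FV = $950.00 × ((1 + 0.095/12)^36 − 1) / (0.095/12)
FV = $950.00 × 41.465760
FV = $39,392.47

FV = PMT × ((1+r)^n - 1)/r = $39,392.47


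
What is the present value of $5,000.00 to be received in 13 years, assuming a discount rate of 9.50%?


Present value formula: PV = FV / (1 + r)^t
PV = $5,000.00 / (1 + 0.095)^13
PV = $5,000.00 / 3.253745
PV = $1,536.69

PV = FV / (1 + r)^t = $1,536.69


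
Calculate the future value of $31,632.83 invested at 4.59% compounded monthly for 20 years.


Compound interest formula: A = P(1 + r/n)^(nt)
A = $31,632.83 × (1 + 0.0459/12)^(12 × 20)
Growth factor: (1 + 0.0459/12)^240 = 2.4998951
A = $31,632.83 × 2.4998951
A = $79,078.76

A = P(1 + r/n)^(nt) = $79,078.76


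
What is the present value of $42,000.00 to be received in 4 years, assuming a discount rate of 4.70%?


Present value formula: PV = FV / (1 + r)^t
PV = $42,000.00 / (1 + 0.047)^4
PV = $42,000.00 / 1.201674
PV = $34,951.24

PV = FV / (1 + r)^t = $34,951.24


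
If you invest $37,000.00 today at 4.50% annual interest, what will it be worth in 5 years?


Future value formula: FV = PV × (1 + r)^t
FV = $37,000.00 × (1 + 0.045)^5
FV = $37,000.00 × 1.246182
FV = $46,108.73

FV = PV × (1 + r)^t = $46,108.73


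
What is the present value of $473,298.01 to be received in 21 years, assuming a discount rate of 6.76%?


Present value formula: PV = FV / (1 + r)^t
PV = $473,298.01 / (1 + 0.0676)^21
PV = $473,298.01 / 3.9498433
PV = $119,827.03

PV = FV / (1 + r)^t = $119,827.03


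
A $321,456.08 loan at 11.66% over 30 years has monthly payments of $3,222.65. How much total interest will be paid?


Total paid over the life of the loan = PMT × n.
Total paid = $3,222.65 × 360 = $1,160,154.00
Total interest = total paid − principal = $1,160,154.00 − $321,456.08 = $838,697.92

Total interest = (PMT × n) - PV = $838,697.92


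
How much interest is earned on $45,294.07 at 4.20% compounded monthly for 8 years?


Compound interest earned = final amount − principal.
A = P(1 + r/n)^(nt) = $45,294.07 × (1 + 0.042/12)^(12 × 8) = $63,344.59
Interest = A − P = $63,344.59 − $45,294.07 = $18,050.52

Interest = A - P = $18,050.52


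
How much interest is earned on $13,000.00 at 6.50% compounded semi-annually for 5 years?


Compound interest earned = final amount − principal.
A = P(1 + r/n)^(nt) = $13,000.00 × (1 + 0.065/2)^(2 × 5) = $17,899.63
Interest = A − P = $17,899.63 − $13,000.00 = $4,899.63

Interest = A - P = $4,899.63


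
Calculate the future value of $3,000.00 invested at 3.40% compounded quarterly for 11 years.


Compound interest formula: A = P(1 + r/n)^(nt)
A = $3,000.00 × (1 + 0.034/4)^(4 × 11)
Growth factor: (1 + 0.034/4)^44 = 1.4512416
A = $3,000.00 × 1.4512416
A = $4,353.72

A = P(1 + r/n)^(nt) = $4,353.72


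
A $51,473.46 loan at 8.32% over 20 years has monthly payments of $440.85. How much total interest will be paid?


Total paid over the life of the loan = PMT × n.
Total paid = $440.85 × 240 = $105,804.00
Total interest = total paid − principal = $105,804.00 − $51,473.46 = $54,330.54

Total interest = (PMT × n) - PV = $54,330.54


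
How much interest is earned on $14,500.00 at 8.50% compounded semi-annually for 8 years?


Compound interest earned = final amount − principal.
A = P(1 + r/n)^(nt) = $14,500.00 × (1 + 0.085/2)^(2 × 8) = $28,221.82
Interest = A − P = $28,221.82 − $14,500.00 = $13,721.82

Interest = A - P = $13,721.82


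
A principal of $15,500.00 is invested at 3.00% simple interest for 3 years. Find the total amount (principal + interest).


Total amount formula: A = P(1 + rt) = P + P·r·t
Interest: I = P × r × t = $15,500.00 × 0.03 × 3 = $1,395.00
A = P + I = $15,500.00 + $1,395.00 = $16,895.00

A = P + I = P(1 + rt) = $16,895.00


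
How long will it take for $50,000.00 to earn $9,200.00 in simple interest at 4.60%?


Rearrange the simple interest formula for t:
I = P × r × t  ⇒  t = I / (P × r)
t = $9,200.00 / ($50,000.00 × 0.046)
t = 4

t = I/(P×r) = 4 years


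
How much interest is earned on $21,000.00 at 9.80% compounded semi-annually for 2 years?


Compound interest earned = final amount − principal.
A = P(1 + r/n)^(nt) = $21,000.00 × (1 + 0.098/2)^(2 × 2) = $25,428.53
Interest = A − P = $25,428.53 − $21,000.00 = $4,428.53

Interest = A - P = $4,428.53


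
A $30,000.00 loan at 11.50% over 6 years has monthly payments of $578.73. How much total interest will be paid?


Total paid over the life of the loan = PMT × n.
Total paid = $578.73 × 72 = $41,668.56
Total interest = total paid − principal = $41,668.56 − $30,000.00 = $11,668.56

Total interest = (PMT × n) - PV = $11,668.56


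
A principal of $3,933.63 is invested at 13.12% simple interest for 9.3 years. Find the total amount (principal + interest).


Total amount formula: A = P(1 + rt) = P + P·r·t
Interest: I = P × r × t = $3,933.63 × 0.1312 × 9.3 = $4,799.66
A = P + I = $3,933.63 + $4,799.66 = $8,733.29

A = P + I = P(1 + rt) = $8,733.29


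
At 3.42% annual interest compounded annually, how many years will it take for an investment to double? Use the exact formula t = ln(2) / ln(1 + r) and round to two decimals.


Doubling condition: (1 + r)^t = 2
Take ln of both sides: t × ln(1 + r) = ln(2)
t = ln(2) / ln(1 + r)
t = 0.693147 / 0.033628
t = 20.61

t = ln(2) / ln(1 + r) = 20.61 years


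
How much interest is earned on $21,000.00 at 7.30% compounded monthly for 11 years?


Compound interest earned = final amount − principal.
A = P(1 + r/n)^(nt) = $21,000.00 × (1 + 0.073/12)^(12 × 11) = $46,762.89
Interest = A − P = $46,762.89 − $21,000.00 = $25,762.89

Interest = A - P = $25,762.89


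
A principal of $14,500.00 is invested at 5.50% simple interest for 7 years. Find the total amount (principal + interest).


Total amount formula: A = P(1 + rt) = P + P·r·t
Interest: I = P × r × t = $14,500.00 × 0.055 × 7 = $5,582.50
A = P + I = $14,500.00 + $5,582.50 = $20,082.50

A = P + I = P(1 + rt) = $20,082.50


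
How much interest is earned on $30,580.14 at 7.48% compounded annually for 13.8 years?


Compound interest earned = final amount − principal.
A = P(1 + r/n)^(nt) = $30,580.14 × (1 + 0.0748/1)^(1 × 13.8) = $82,748.69
Interest = A − P = $82,748.69 − $30,580.14 = $52,168.55

Interest = A - P = $52,168.55


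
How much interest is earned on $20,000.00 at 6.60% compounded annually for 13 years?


Compound interest earned = final amount − principal.
A = P(1 + r/n)^(nt) = $20,000.00 × (1 + 0.066/1)^(1 × 13) = $45,906.44
Interest = A − P = $45,906.44 − $20,000.00 = $25,906.44

Interest = A - P = $25,906.44


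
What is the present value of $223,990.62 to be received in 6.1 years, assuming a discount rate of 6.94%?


Present value formula: PV = FV / (1 + r)^t
PV = $223,990.62 / (1 + 0.0694)^6.1
PV = $223,990.62 / 1.5057577
PV = $148,756.08

PV = FV / (1 + r)^t = $148,756.08


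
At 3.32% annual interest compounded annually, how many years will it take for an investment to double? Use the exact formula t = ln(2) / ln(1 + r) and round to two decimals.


Doubling condition: (1 + r)^t = 2
Take ln of both sides: t × ln(1 + r) = ln(2)
t = ln(2) / ln(1 + r)
t = 0.693147 / 0.032661
t = 21.22

t = ln(2) / ln(1 + r) = 21.22 years


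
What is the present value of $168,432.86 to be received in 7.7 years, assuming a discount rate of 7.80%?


Present value formula: PV = FV / (1 + r)^t
PV = $168,432.86 / (1 + 0.078)^7.7
PV = $168,432.86 / 1.7830538
PV = $94,463.14

PV = FV / (1 + r)^t = $94,463.14


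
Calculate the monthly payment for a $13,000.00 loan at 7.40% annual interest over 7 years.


Loan payment formula: PMT = PV × r / (1 − (1 + r)^(−n))
Monthly rate r = 0.074/12 ≈ 0.00616667, n = 84 months
Denominator: 1 − (1 + 0.074/12)^(−84) = 0.403341
PMT = $13,000.00 × (0.074/12) / 0.403341
PMT = $198.76 per month

PMT = PV × r / (1-(1+r)^(-n)) = $198.76/month


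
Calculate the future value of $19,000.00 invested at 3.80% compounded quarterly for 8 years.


Compound interest formula: A = P(1 + r/n)^(nt)
A = $19,000.00 × (1 + 0.038/4)^(4 × 8)
Growth factor: (1 + 0.038/4)^32 = 1.353326
A = $19,000.00 × 1.353326
A = $25,713.19

A = P(1 + r/n)^(nt) = $25,713.19


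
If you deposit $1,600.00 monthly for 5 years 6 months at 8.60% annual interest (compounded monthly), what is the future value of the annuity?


Future value of an ordinary annuity: FV = PMT × ((1 + r)^n − 1) / r
Monthly rate r = 0.086/12 ≈ 0.00716667, n = 66
FV = $1,600.00 × ((1 + 0.086/12)^66 − 1) / (0.086/12)
FV = $1,600.00 × 84.013477
FV = $134,421.56

FV = PMT × ((1+r)^n - 1)/r = $134,421.56


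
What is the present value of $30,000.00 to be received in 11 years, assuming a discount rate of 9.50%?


Present value formula: PV = FV / (1 + r)^t
PV = $30,000.00 / (1 + 0.095)^11
PV = $30,000.00 / 2.713659
PV = $11,055.18

PV = FV / (1 + r)^t = $11,055.18


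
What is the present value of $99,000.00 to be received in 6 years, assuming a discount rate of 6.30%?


Present value formula: PV = FV / (1 + r)^t
PV = $99,000.00 / (1 + 0.063)^6
PV = $99,000.00 / 1.4427783
PV = $68,617.61

PV = FV / (1 + r)^t = $68,617.61


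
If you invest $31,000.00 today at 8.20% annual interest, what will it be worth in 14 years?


Future value formula: FV = PV × (1 + r)^t
FV = $31,000.00 × (1 + 0.082)^14
FV = $31,000.00 × 3.0142665
FV = $93,442.26

FV = PV × (1 + r)^t = $93,442.26


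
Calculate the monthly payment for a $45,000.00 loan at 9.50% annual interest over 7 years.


Loan payment formula: PMT = PV × r / (1 − (1 + r)^(−n))
Monthly rate r = 0.095/12 ≈ 0.00791667, n = 84 months
Denominator: 1 − (1 + 0.095/12)^(−84) = 0.484378
PMT = $45,000.00 × (0.095/12) / 0.484378
PMT = $735.48 per month

PMT = PV × r / (1-(1+r)^(-n)) = $735.48/month


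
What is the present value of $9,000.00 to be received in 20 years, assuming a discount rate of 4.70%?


Present value formula: PV = FV / (1 + r)^t
PV = $9,000.00 / (1 + 0.047)^20
PV = $9,000.00 / 2.505726
PV = $3,591.77

PV = FV / (1 + r)^t = $3,591.77


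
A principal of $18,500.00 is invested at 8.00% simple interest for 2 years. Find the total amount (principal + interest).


Total amount formula: A = P(1 + rt) = P + P·r·t
Interest: I = P × r × t = $18,500.00 × 0.08 × 2 = $2,960.00
A = P + I = $18,500.00 + $2,960.00 = $21,460.00

A = P + I = P(1 + rt) = $21,460.00


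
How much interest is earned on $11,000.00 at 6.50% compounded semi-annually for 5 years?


Compound interest earned = final amount − principal.
A = P(1 + r/n)^(nt) = $11,000.00 × (1 + 0.065/2)^(2 × 5) = $15,145.84
Interest = A − P = $15,145.84 − $11,000.00 = $4,145.84

Interest = A - P = $4,145.84


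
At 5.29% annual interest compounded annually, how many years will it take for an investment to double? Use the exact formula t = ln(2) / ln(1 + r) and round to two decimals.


Doubling condition: (1 + r)^t = 2
Take ln of both sides: t × ln(1 + r) = ln(2)
t = ln(2) / ln(1 + r)
t = 0.693147 / 0.051548
t = 13.45

t = ln(2) / ln(1 + r) = 13.45 years


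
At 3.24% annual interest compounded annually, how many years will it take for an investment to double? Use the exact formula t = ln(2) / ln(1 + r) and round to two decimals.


Doubling condition: (1 + r)^t = 2
Take ln of both sides: t × ln(1 + r) = ln(2)
t = ln(2) / ln(1 + r)
t = 0.693147 / 0.031886
t = 21.74

t = ln(2) / ln(1 + r) = 21.74 years


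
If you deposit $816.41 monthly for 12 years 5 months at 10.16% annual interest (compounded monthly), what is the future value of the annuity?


Future value of an ordinary annuity: FV = PMT × ((1 + r)^n − 1) / r
Monthly rate r = 0.1016/12 ≈ 0.00846667, n = 149
FV = $816.41 × ((1 + 0.1016/12)^149 − 1) / (0.1016/12)
FV = $816.41 × 296.708311
FV = $242,235.63

FV = PMT × ((1+r)^n - 1)/r = $242,235.63


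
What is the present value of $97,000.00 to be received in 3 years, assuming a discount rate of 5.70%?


Present value formula: PV = FV / (1 + r)^t
PV = $97,000.00 / (1 + 0.057)^3
PV = $97,000.00 / 1.1809322
PV = $82,138.50

PV = FV / (1 + r)^t = $82,138.50


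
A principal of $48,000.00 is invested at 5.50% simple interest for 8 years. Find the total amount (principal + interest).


Total amount formula: A = P(1 + rt) = P + P·r·t
Interest: I = P × r × t = $48,000.00 × 0.055 × 8 = $21,120.00
A = P + I = $48,000.00 + $21,120.00 = $69,120.00

A = P + I = P(1 + rt) = $69,120.00


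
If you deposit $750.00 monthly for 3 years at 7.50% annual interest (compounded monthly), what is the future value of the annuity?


Future value of an ordinary annuity: FV = PMT × ((1 + r)^n − 1) / r
Monthly rate r = 0.075/12 = 0.00625, n = 36
FV = $750.00 × ((1 + 0.075/12)^36 − 1) / (0.075/12)
FV = $750.00 × 40.231382
FV = $30,173.54

FV = PMT × ((1+r)^n - 1)/r = $30,173.54


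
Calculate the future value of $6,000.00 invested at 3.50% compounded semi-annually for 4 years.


Compound interest formula: A = P(1 + r/n)^(nt)
A = $6,000.00 × (1 + 0.035/2)^(2 × 4)
Growth factor: (1 + 0.035/2)^8 = 1.148882
A = $6,000.00 × 1.148882
A = $6,893.29

A = P(1 + r/n)^(nt) = $6,893.29


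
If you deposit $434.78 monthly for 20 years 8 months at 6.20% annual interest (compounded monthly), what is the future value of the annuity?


Future value of an ordinary annuity: FV = PMT × ((1 + r)^n − 1) / r
Monthly rate r = 0.062/12 ≈ 0.00516667, n = 248
FV = $434.78 × ((1 + 0.062/12)^248 − 1) / (0.062/12)
FV = $434.78 × 501.208599
FV = $217,915.47

FV = PMT × ((1+r)^n - 1)/r = $217,915.47


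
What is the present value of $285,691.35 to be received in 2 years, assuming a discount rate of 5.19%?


Present value formula: PV = FV / (1 + r)^t
PV = $285,691.35 / (1 + 0.0519)^2
PV = $285,691.35 / 1.1064936
PV = $258,195.21

PV = FV / (1 + r)^t = $258,195.21


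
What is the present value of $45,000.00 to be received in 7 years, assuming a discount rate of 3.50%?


Present value formula: PV = FV / (1 + r)^t
PV = $45,000.00 / (1 + 0.035)^7
PV = $45,000.00 / 1.2722793
PV = $35,369.59

PV = FV / (1 + r)^t = $35,369.59


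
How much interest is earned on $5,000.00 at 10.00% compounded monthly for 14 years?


Compound interest earned = final amount − principal.
A = P(1 + r/n)^(nt) = $5,000.00 × (1 + 0.1/12)^(12 × 14) = $20,158.72
Interest = A − P = $20,158.72 − $5,000.00 = $15,158.72

Interest = A - P = $15,158.72


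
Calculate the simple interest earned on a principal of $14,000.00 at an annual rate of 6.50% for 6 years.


Simple interest formula: I = P × r × t
I = $14,000.00 × 0.065 × 6
I = $5,460.00

I = P × r × t = $5,460.00


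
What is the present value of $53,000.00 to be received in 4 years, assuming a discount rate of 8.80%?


Present value formula: PV = FV / (1 + r)^t
PV = $53,000.00 / (1 + 0.088)^4
PV = $53,000.00 / 1.40124986
PV = $37,823.38

PV = FV / (1 + r)^t = $37,823.38


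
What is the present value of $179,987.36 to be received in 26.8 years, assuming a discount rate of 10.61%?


Present value formula: PV = FV / (1 + r)^t
PV = $179,987.36 / (1 + 0.1061)^26.8
PV = $179,987.36 / 14.917282
PV = $12,065.69

PV = FV / (1 + r)^t = $12,065.69


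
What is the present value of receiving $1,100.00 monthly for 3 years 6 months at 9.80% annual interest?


Present value of an ordinary annuity: PV = PMT × (1 − (1 + r)^(−n)) / r
Monthly rate r = 0.098/12 ≈ 0.00816667, n = 42
PV = $1,100.00 × (1 − (1 + 0.098/12)^(−42)) / (0.098/12)
PV = $1,100.00 × 35.433376
PV = $38,976.71

PV = PMT × (1-(1+r)^(-n))/r = $38,976.71


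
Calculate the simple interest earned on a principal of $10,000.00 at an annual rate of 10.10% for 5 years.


Simple interest formula: I = P × r × t
I = $10,000.00 × 0.101 × 5
I = $5,050.00

I = P × r × t = $5,050.00


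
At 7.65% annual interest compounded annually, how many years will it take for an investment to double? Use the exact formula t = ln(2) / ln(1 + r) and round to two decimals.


Doubling condition: (1 + r)^t = 2
Take ln of both sides: t × ln(1 + r) = ln(2)
t = ln(2) / ln(1 + r)
t = 0.693147 / 0.073715
t = 9.40

t = ln(2) / ln(1 + r) = 9.40 years


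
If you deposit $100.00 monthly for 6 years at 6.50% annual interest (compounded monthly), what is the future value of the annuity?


Future value of an ordinary annuity: FV = PMT × ((1 + r)^n − 1) / r
Monthly rate r = 0.065/12 ≈ 0.00541667, n = 72
FV = $100.00 × ((1 + 0.065/12)^72 − 1) / (0.065/12)
FV = $100.00 × 87.771168
FV = $8,777.12

FV = PMT × ((1+r)^n - 1)/r = $8,777.12


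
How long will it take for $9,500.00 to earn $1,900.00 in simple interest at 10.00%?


Rearrange the simple interest formula for t:
I = P × r × t  ⇒  t = I / (P × r)
t = $1,900.00 / ($9,500.00 × 0.1)
t = 2

t = I/(P×r) = 2 years


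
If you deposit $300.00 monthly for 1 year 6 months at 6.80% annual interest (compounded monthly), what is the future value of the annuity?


Future value of an ordinary annuity: FV = PMT × ((1 + r)^n − 1) / r
Monthly rate r = 0.068/12 ≈ 0.00566667, n = 18
FV = $300.00 × ((1 + 0.068/12)^18 − 1) / (0.068/12)
FV = $300.00 × 18.893768
FV = $5,668.13

FV = PMT × ((1+r)^n - 1)/r = $5,668.13


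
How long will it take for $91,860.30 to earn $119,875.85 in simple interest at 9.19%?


Rearrange the simple interest formula for t:
I = P × r × t  ⇒  t = I / (P × r)
t = $119,875.85 / ($91,860.30 × 0.0919)
t = 14.2

t = I/(P×r) = 14.2 years


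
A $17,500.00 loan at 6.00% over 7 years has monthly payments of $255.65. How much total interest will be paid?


Total paid over the life of the loan = PMT × n.
Total paid = $255.65 × 84 = $21,474.60
Total interest = total paid − principal = $21,474.60 − $17,500.00 = $3,974.60

Total interest = (PMT × n) - PV = $3,974.60


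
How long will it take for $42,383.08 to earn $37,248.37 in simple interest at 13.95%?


Rearrange the simple interest formula for t:
I = P × r × t  ⇒  t = I / (P × r)
t = $37,248.37 / ($42,383.08 × 0.1395)
t = 6.3

t = I/(P×r) = 6.3 years


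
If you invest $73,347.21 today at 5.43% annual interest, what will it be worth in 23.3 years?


Future value formula: FV = PV × (1 + r)^t
FV = $73,347.21 × (1 + 0.0543)^23.3
FV = $73,347.21 × 3.428199
FV = $251,448.83

FV = PV × (1 + r)^t = $251,448.83
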